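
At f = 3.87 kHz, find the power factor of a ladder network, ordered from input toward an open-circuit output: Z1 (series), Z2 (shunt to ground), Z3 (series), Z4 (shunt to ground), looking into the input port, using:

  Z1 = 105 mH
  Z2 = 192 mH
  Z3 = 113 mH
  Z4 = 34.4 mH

Step 1 — Angular frequency: ω = 2π·f = 2π·3870 = 2.432e+04 rad/s.
Step 2 — Component impedances:
  Z1: Z = jωL = j·2.432e+04·0.105 = 0 + j2553 Ω
  Z2: Z = jωL = j·2.432e+04·0.192 = 0 + j4669 Ω
  Z3: Z = jωL = j·2.432e+04·0.113 = 0 + j2748 Ω
  Z4: Z = jωL = j·2.432e+04·0.0344 = 0 + j836.5 Ω
Step 3 — Ladder network (open output): work backward from the far end, alternating series and parallel combinations. Z_in = 0 + j4581 Ω = 4581∠90.0° Ω.
Step 4 — Power factor: PF = cos(φ) = Re(Z)/|Z| = 0/4581 = 0.
Step 5 — Type: Im(Z) = 4581 ⇒ lagging (phase φ = 90.0°).

PF = 0 (lagging, φ = 90.0°)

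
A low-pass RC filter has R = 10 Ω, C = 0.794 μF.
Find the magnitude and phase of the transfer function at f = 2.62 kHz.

Step 1 — Angular frequency: ω = 2π·2620 = 1.646e+04 rad/s.
Step 2 — Transfer function: H(jω) = 1/(1 + jωRC).
Step 3 — Denominator: 1 + jωRC = 1 + j·1.646e+04·10·7.94e-07 = 1 + j0.1307.
Step 4 — H = 0.9832 - j0.1285.
Step 5 — Magnitude: |H| = 0.9916 (-0.1 dB); phase: φ = -7.4°.

|H| = 0.9916 (-0.1 dB), φ = -7.4°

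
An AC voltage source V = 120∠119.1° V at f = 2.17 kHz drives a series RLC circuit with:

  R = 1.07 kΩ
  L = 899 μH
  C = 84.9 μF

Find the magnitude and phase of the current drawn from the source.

Step 1 — Angular frequency: ω = 2π·f = 2π·2170 = 1.363e+04 rad/s.
Step 2 — Component impedances:
  R: Z = R = 1070 Ω
  L: Z = jωL = j·1.363e+04·0.000899 = 0 + j12.26 Ω
  C: Z = 1/(jωC) = -j/(ω·C) = 0 - j0.8639 Ω
Step 3 — Series combination: Z_total = R + L + C = 1070 + j11.39 Ω = 1070∠0.6° Ω.
Step 4 — Source phasor: V = 120∠119.1° V = -58.36 + j104.9 V.
Step 5 — Ohm's law: I = V / Z_total = (-58.36 + j104.9) / (1070 + j11.39) = -0.05349 + j0.09856 A.
Step 6 — Convert to polar: |I| = 0.1121 A, ∠I = 118.5°.

I = 0.1121∠118.5° A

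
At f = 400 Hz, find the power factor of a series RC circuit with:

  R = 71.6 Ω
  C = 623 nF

Step 1 — Angular frequency: ω = 2π·f = 2π·400 = 2513 rad/s.
Step 2 — Component impedances:
  R: Z = R = 71.6 Ω
  C: Z = 1/(jωC) = -j/(ω·C) = 0 - j638.7 Ω
Step 3 — Series combination: Z_total = R + C = 71.6 - j638.7 Ω = 642.7∠-83.6° Ω.
Step 4 — Power factor: PF = cos(φ) = Re(Z)/|Z| = 71.6/642.7 = 0.1114.
Step 5 — Type: Im(Z) = -638.7 ⇒ leading (phase φ = -83.6°).

PF = 0.1114 (leading, φ = -83.6°)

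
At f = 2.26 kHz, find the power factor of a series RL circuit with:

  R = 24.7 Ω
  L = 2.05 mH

Step 1 — Angular frequency: ω = 2π·f = 2π·2260 = 1.42e+04 rad/s.
Step 2 — Component impedances:
  R: Z = R = 24.7 Ω
  L: Z = jωL = j·1.42e+04·0.00205 = 0 + j29.11 Ω
Step 3 — Series combination: Z_total = R + L = 24.7 + j29.11 Ω = 38.18∠49.7° Ω.
Step 4 — Power factor: PF = cos(φ) = Re(Z)/|Z| = 24.7/38.177 = 0.647.
Step 5 — Type: Im(Z) = 29.11 ⇒ lagging (phase φ = 49.7°).

PF = 0.647 (lagging, φ = 49.7°)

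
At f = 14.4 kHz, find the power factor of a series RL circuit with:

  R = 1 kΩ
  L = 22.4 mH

Step 1 — Angular frequency: ω = 2π·f = 2π·1.44e+04 = 9.048e+04 rad/s.
Step 2 — Component impedances:
  R: Z = R = 1000 Ω
  L: Z = jωL = j·9.048e+04·0.0224 = 0 + j2027 Ω
Step 3 — Series combination: Z_total = R + L = 1000 + j2027 Ω = 2260∠63.7° Ω.
Step 4 — Power factor: PF = cos(φ) = Re(Z)/|Z| = 1000/2260 = 0.4425.
Step 5 — Type: Im(Z) = 2027 ⇒ lagging (phase φ = 63.7°).

PF = 0.4425 (lagging, φ = 63.7°)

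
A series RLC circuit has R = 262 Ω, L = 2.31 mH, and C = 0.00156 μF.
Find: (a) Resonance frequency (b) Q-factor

Step 1 — Resonance condition Im(Z)=0 gives ω₀ = 1/√(LC).
Step 2 — ω₀ = 1/√(0.00231·1.56e-09) = 5.268e+05 rad/s.
Step 3 — f₀ = ω₀/(2π) = 8.384e+04 Hz.
Step 4 — Series Q: Q = ω₀L/R = 5.268e+05·0.00231/262 = 4.645.

(a) f₀ = 8.384e+04 Hz  (b) Q = 4.645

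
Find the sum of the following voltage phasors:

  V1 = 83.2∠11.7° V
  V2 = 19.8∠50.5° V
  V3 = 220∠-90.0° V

Step 1 — Convert each phasor to rectangular form:
  V1 = 83.2·(cos(11.7°) + j·sin(11.7°)) = 81.47 + j16.87 V
  V2 = 19.8·(cos(50.5°) + j·sin(50.5°)) = 12.59 + j15.28 V
  V3 = 220·(cos(-90.0°) + j·sin(-90.0°)) = 0 - j220 V
Step 2 — Sum components: V_total = 94.07 - j187.8 V.
Step 3 — Convert to polar: |V_total| = 210.1 V, ∠V_total = -63.4°.

V_total = 210.1∠-63.4° V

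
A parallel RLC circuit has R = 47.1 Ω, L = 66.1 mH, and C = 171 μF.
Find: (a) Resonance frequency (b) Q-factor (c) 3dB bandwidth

Step 1 — Resonance: ω₀ = 1/√(LC) = 1/√(0.0661·0.000171) = 297.4 rad/s.
Step 2 — f₀ = ω₀/(2π) = 47.34 Hz.
Step 3 — Parallel Q: Q = R/(ω₀L) = 47.1/(297.4·0.0661) = 2.396.
Step 4 — Bandwidth: Δω = ω₀/Q = 124.2 rad/s; BW = Δω/(2π) = 19.76 Hz.

(a) f₀ = 47.34 Hz  (b) Q = 2.396  (c) BW = 19.76 Hz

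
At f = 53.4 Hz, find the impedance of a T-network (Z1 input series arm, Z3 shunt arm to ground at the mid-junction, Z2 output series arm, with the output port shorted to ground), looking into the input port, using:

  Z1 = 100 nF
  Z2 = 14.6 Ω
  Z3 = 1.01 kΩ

Step 1 — Angular frequency: ω = 2π·f = 2π·53.4 = 335.5 rad/s.
Step 2 — Component impedances:
  Z1: Z = 1/(jωC) = -j/(ω·C) = 0 - j2.98e+04 Ω
  Z2: Z = R = 14.6 Ω
  Z3: Z = R = 1010 Ω
Step 3 — With the output port shorted to ground, the output series arm Z2 runs from the junction to ground; the shunt arm Z3 also runs from the junction to ground. They appear in parallel: Z3 || Z2 = 14.39 Ω.
Step 4 — Series with input arm Z1: Z_in = Z1 + (Z3 || Z2) = 14.39 - j2.98e+04 Ω = 2.98e+04∠-90.0° Ω.

Z = 14.39 - j2.98e+04 Ω = 2.98e+04∠-90.0° Ω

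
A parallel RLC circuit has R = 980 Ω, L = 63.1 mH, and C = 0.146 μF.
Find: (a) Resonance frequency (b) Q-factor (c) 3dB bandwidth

Step 1 — Resonance: ω₀ = 1/√(LC) = 1/√(0.0631·1.46e-07) = 1.042e+04 rad/s.
Step 2 — f₀ = ω₀/(2π) = 1658 Hz.
Step 3 — Parallel Q: Q = R/(ω₀L) = 980/(1.042e+04·0.0631) = 1.491.
Step 4 — Bandwidth: Δω = ω₀/Q = 6989 rad/s; BW = Δω/(2π) = 1112 Hz.

(a) f₀ = 1658 Hz  (b) Q = 1.491  (c) BW = 1112 Hz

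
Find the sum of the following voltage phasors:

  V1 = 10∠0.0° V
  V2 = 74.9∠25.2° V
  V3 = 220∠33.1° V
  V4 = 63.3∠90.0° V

Step 1 — Convert each phasor to rectangular form:
  V1 = 10·(cos(0.0°) + j·sin(0.0°)) = 10 V
  V2 = 74.9·(cos(25.2°) + j·sin(25.2°)) = 67.77 + j31.89 V
  V3 = 220·(cos(33.1°) + j·sin(33.1°)) = 184.3 + j120.1 V
  V4 = 63.3·(cos(90.0°) + j·sin(90.0°)) = 0 + j63.3 V
Step 2 — Sum components: V_total = 262.1 + j215.3 V.
Step 3 — Convert to polar: |V_total| = 339.2 V, ∠V_total = 39.4°.

V_total = 339.2∠39.4° V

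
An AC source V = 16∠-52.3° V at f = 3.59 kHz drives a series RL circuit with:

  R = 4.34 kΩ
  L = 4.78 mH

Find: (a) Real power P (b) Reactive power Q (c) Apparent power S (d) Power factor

Step 1 — Angular frequency: ω = 2π·f = 2π·3590 = 2.256e+04 rad/s.
Step 2 — Component impedances:
  R: Z = R = 4340 Ω
  L: Z = jωL = j·2.256e+04·0.00478 = 0 + j107.8 Ω
Step 3 — Series combination: Z_total = R + L = 4340 + j107.8 Ω = 4341∠1.4° Ω.
Step 4 — Source phasor: V = 16∠-52.3° V = 9.784 - j12.66 V.
Step 5 — Current: I = V / Z = 0.002181 - j0.002971 A = 0.003685∠-53.7° A.
Step 6 — Complex power: S = V·I* = 0.05895 + j0.001465 VA.
Step 7 — Real power: P = Re(S) = 0.05895 W.
Step 8 — Reactive power: Q = Im(S) = 0.001465 VAR.
Step 9 — Apparent power: |S| = 0.05897 VA.
Step 10 — Power factor: PF = P/|S| = 0.9997 (lagging).

(a) P = 0.05895 W  (b) Q = 0.001465 VAR  (c) S = 0.05897 VA  (d) PF = 0.9997 (lagging)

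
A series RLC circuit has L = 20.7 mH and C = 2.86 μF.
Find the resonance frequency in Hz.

Step 1 — Resonance condition Im(Z)=0 gives ω₀ = 1/√(LC).
Step 2 — ω₀ = 1/√(0.0207·2.86e-06) = 4110 rad/s.
Step 3 — f₀ = ω₀/(2π) = 654.1 Hz.

f₀ = 654.1 Hz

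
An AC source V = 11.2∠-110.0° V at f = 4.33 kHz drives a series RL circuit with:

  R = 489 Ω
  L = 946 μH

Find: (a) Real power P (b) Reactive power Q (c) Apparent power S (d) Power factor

Step 1 — Angular frequency: ω = 2π·f = 2π·4330 = 2.721e+04 rad/s.
Step 2 — Component impedances:
  R: Z = R = 489 Ω
  L: Z = jωL = j·2.721e+04·0.000946 = 0 + j25.74 Ω
Step 3 — Series combination: Z_total = R + L = 489 + j25.74 Ω = 489.7∠3.0° Ω.
Step 4 — Source phasor: V = 11.2∠-110.0° V = -3.831 - j10.52 V.
Step 5 — Current: I = V / Z = -0.008942 - j0.02105 A = 0.02287∠-113.0° A.
Step 6 — Complex power: S = V·I* = 0.2558 + j0.01346 VA.
Step 7 — Real power: P = Re(S) = 0.2558 W.
Step 8 — Reactive power: Q = Im(S) = 0.01346 VAR.
Step 9 — Apparent power: |S| = 0.2562 VA.
Step 10 — Power factor: PF = P/|S| = 0.9986 (lagging).

(a) P = 0.2558 W  (b) Q = 0.01346 VAR  (c) S = 0.2562 VA  (d) PF = 0.9986 (lagging)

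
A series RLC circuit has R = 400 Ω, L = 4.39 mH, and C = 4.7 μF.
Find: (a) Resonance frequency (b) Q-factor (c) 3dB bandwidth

Step 1 — Resonance: ω₀ = 1/√(LC) = 1/√(0.00439·4.7e-06) = 6962 rad/s.
Step 2 — f₀ = ω₀/(2π) = 1108 Hz.
Step 3 — Series Q: Q = ω₀L/R = 6962·0.00439/400 = 0.07641.
Step 4 — Bandwidth: Δω = ω₀/Q = 9.112e+04 rad/s; BW = Δω/(2π) = 1.45e+04 Hz.

(a) f₀ = 1108 Hz  (b) Q = 0.07641  (c) BW = 1.45e+04 Hz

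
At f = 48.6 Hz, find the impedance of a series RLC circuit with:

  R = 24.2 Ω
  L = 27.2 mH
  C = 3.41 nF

Step 1 — Angular frequency: ω = 2π·f = 2π·48.6 = 305.4 rad/s.
Step 2 — Component impedances:
  R: Z = R = 24.2 Ω
  L: Z = jωL = j·305.4·0.0272 = 0 + j8.306 Ω
  C: Z = 1/(jωC) = -j/(ω·C) = 0 - j9.603e+05 Ω
Step 3 — Series combination: Z_total = R + L + C = 24.2 - j9.603e+05 Ω = 9.603e+05∠-90.0° Ω.

Z = 24.2 - j9.603e+05 Ω = 9.603e+05∠-90.0° Ω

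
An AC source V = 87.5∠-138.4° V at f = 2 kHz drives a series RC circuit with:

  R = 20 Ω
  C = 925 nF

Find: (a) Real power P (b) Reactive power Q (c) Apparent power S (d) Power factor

Step 1 — Angular frequency: ω = 2π·f = 2π·2000 = 1.257e+04 rad/s.
Step 2 — Component impedances:
  R: Z = R = 20 Ω
  C: Z = 1/(jωC) = -j/(ω·C) = 0 - j86.03 Ω
Step 3 — Series combination: Z_total = R + C = 20 - j86.03 Ω = 88.32∠-76.9° Ω.
Step 4 — Source phasor: V = 87.5∠-138.4° V = -65.43 - j58.09 V.
Step 5 — Current: I = V / Z = 0.4729 - j0.8705 A = 0.9907∠-61.5° A.
Step 6 — Complex power: S = V·I* = 19.63 - j84.43 VA.
Step 7 — Real power: P = Re(S) = 19.63 W.
Step 8 — Reactive power: Q = Im(S) = -84.43 VAR.
Step 9 — Apparent power: |S| = 86.68 VA.
Step 10 — Power factor: PF = P/|S| = 0.2264 (leading).

(a) P = 19.63 W  (b) Q = -84.43 VAR  (c) S = 86.68 VA  (d) PF = 0.2264 (leading)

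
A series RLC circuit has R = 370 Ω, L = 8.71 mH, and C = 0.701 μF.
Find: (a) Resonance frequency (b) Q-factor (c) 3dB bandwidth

Step 1 — Resonance: ω₀ = 1/√(LC) = 1/√(0.00871·7.01e-07) = 1.28e+04 rad/s.
Step 2 — f₀ = ω₀/(2π) = 2037 Hz.
Step 3 — Series Q: Q = ω₀L/R = 1.28e+04·0.00871/370 = 0.3013.
Step 4 — Bandwidth: Δω = ω₀/Q = 4.248e+04 rad/s; BW = Δω/(2π) = 6761 Hz.

(a) f₀ = 2037 Hz  (b) Q = 0.3013  (c) BW = 6761 Hz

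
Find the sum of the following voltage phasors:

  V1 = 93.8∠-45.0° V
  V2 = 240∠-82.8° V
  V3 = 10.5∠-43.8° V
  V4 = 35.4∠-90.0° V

Step 1 — Convert each phasor to rectangular form:
  V1 = 93.8·(cos(-45.0°) + j·sin(-45.0°)) = 66.33 - j66.33 V
  V2 = 240·(cos(-82.8°) + j·sin(-82.8°)) = 30.08 - j238.1 V
  V3 = 10.5·(cos(-43.8°) + j·sin(-43.8°)) = 7.578 - j7.268 V
  V4 = 35.4·(cos(-90.0°) + j·sin(-90.0°)) = 0 - j35.4 V
Step 2 — Sum components: V_total = 104 - j347.1 V.
Step 3 — Convert to polar: |V_total| = 362.3 V, ∠V_total = -73.3°.

V_total = 362.3∠-73.3° V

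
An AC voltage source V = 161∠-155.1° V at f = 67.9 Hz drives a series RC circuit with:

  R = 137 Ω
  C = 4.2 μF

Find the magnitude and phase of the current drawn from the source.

Step 1 — Angular frequency: ω = 2π·f = 2π·67.9 = 426.6 rad/s.
Step 2 — Component impedances:
  R: Z = R = 137 Ω
  C: Z = 1/(jωC) = -j/(ω·C) = 0 - j558.1 Ω
Step 3 — Series combination: Z_total = R + C = 137 - j558.1 Ω = 574.7∠-76.2° Ω.
Step 4 — Source phasor: V = 161∠-155.1° V = -146 - j67.79 V.
Step 5 — Ohm's law: I = V / Z_total = (-146 - j67.79) / (137 - j558.1) = 0.05398 - j0.2749 A.
Step 6 — Convert to polar: |I| = 0.2802 A, ∠I = -78.9°.

I = 0.2802∠-78.9° A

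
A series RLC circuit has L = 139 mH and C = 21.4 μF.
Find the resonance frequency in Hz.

Step 1 — Resonance condition Im(Z)=0 gives ω₀ = 1/√(LC).
Step 2 — ω₀ = 1/√(0.139·2.14e-05) = 579.8 rad/s.
Step 3 — f₀ = ω₀/(2π) = 92.28 Hz.

f₀ = 92.28 Hz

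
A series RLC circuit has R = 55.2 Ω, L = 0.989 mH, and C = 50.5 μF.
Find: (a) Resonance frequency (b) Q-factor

Step 1 — Resonance condition Im(Z)=0 gives ω₀ = 1/√(LC).
Step 2 — ω₀ = 1/√(0.000989·5.05e-05) = 4475 rad/s.
Step 3 — f₀ = ω₀/(2π) = 712.2 Hz.
Step 4 — Series Q: Q = ω₀L/R = 4475·0.000989/55.2 = 0.08017.

(a) f₀ = 712.2 Hz  (b) Q = 0.08017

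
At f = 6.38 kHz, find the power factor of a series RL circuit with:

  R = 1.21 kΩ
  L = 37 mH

Step 1 — Angular frequency: ω = 2π·f = 2π·6380 = 4.009e+04 rad/s.
Step 2 — Component impedances:
  R: Z = R = 1210 Ω
  L: Z = jωL = j·4.009e+04·0.037 = 0 + j1483 Ω
Step 3 — Series combination: Z_total = R + L = 1210 + j1483 Ω = 1914∠50.8° Ω.
Step 4 — Power factor: PF = cos(φ) = Re(Z)/|Z| = 1210/1914.2 = 0.6321.
Step 5 — Type: Im(Z) = 1483 ⇒ lagging (phase φ = 50.8°).

PF = 0.6321 (lagging, φ = 50.8°)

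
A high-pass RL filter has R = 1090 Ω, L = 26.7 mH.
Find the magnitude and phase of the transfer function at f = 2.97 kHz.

Step 1 — Angular frequency: ω = 2π·2970 = 1.866e+04 rad/s.
Step 2 — Transfer function: H(jω) = jωL/(R + jωL).
Step 3 — Numerator jωL = j·498.3; denominator R + jωL = 1090 + j498.3.
Step 4 — H = 0.1728 + j0.3781.
Step 5 — Magnitude: |H| = 0.4157 (-7.6 dB); phase: φ = 65.4°.

|H| = 0.4157 (-7.6 dB), φ = 65.4°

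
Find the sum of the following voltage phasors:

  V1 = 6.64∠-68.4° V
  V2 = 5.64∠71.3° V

Step 1 — Convert each phasor to rectangular form:
  V1 = 6.64·(cos(-68.4°) + j·sin(-68.4°)) = 2.444 - j6.174 V
  V2 = 5.64·(cos(71.3°) + j·sin(71.3°)) = 1.808 + j5.342 V
Step 2 — Sum components: V_total = 4.253 - j0.8314 V.
Step 3 — Convert to polar: |V_total| = 4.333 V, ∠V_total = -11.1°.

V_total = 4.333∠-11.1° V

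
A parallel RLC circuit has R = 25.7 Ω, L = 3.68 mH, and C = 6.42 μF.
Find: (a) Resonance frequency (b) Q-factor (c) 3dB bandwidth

Step 1 — Resonance: ω₀ = 1/√(LC) = 1/√(0.00368·6.42e-06) = 6506 rad/s.
Step 2 — f₀ = ω₀/(2π) = 1035 Hz.
Step 3 — Parallel Q: Q = R/(ω₀L) = 25.7/(6506·0.00368) = 1.073.
Step 4 — Bandwidth: Δω = ω₀/Q = 6061 rad/s; BW = Δω/(2π) = 964.6 Hz.

(a) f₀ = 1035 Hz  (b) Q = 1.073  (c) BW = 964.6 Hz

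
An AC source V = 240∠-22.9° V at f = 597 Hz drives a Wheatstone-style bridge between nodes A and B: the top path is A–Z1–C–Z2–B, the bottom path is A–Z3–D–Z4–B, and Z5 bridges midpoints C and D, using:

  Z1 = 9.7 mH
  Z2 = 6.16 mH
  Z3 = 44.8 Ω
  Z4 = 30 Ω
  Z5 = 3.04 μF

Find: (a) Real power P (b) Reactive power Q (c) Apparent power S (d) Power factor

Step 1 — Angular frequency: ω = 2π·f = 2π·597 = 3751 rad/s.
Step 2 — Component impedances:
  Z1: Z = jωL = j·3751·0.0097 = 0 + j36.39 Ω
  Z2: Z = jωL = j·3751·0.00616 = 0 + j23.11 Ω
  Z3: Z = R = 44.8 Ω
  Z4: Z = R = 30 Ω
  Z5: Z = 1/(jωC) = -j/(ω·C) = 0 - j87.69 Ω
Step 3 — Bridge requires nodal analysis (the Z5 bridge couples midpoints C and D, so the two paths cannot be reduced to a simple series/parallel combination). Setting node B to ground and injecting 1 A at node A, the 3-node admittance system at A, C, D solves to V_A = Z_AB = 28.99 + j36.44 Ω = 46.56∠51.5° Ω.
Step 4 — Source phasor: V = 240∠-22.9° V = 221.1 - j93.39 V.
Step 5 — Current: I = V / Z = 1.386 - j4.964 A = 5.154∠-74.4° A.
Step 6 — Complex power: S = V·I* = 770.1 + j968.1 VA.
Step 7 — Real power: P = Re(S) = 770.1 W.
Step 8 — Reactive power: Q = Im(S) = 968.1 VAR.
Step 9 — Apparent power: |S| = 1237 VA.
Step 10 — Power factor: PF = P/|S| = 0.6225 (lagging).

(a) P = 770.1 W  (b) Q = 968.1 VAR  (c) S = 1237 VA  (d) PF = 0.6225 (lagging)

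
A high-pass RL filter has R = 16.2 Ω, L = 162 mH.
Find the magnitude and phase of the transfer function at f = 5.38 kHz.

Step 1 — Angular frequency: ω = 2π·5380 = 3.38e+04 rad/s.
Step 2 — Transfer function: H(jω) = jωL/(R + jωL).
Step 3 — Numerator jωL = j·5476; denominator R + jωL = 16.2 + j5476.
Step 4 — H = 1 + j0.002958.
Step 5 — Magnitude: |H| = 1 (-0.0 dB); phase: φ = 0.2°.

|H| = 1 (-0.0 dB), φ = 0.2°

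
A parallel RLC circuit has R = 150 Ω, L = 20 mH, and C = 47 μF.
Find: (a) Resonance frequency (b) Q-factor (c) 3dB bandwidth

Step 1 — Resonance: ω₀ = 1/√(LC) = 1/√(0.02·4.7e-05) = 1031 rad/s.
Step 2 — f₀ = ω₀/(2π) = 164.2 Hz.
Step 3 — Parallel Q: Q = R/(ω₀L) = 150/(1031·0.02) = 7.272.
Step 4 — Bandwidth: Δω = ω₀/Q = 141.8 rad/s; BW = Δω/(2π) = 22.58 Hz.

(a) f₀ = 164.2 Hz  (b) Q = 7.272  (c) BW = 22.58 Hz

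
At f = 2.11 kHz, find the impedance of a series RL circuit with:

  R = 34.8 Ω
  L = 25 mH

Step 1 — Angular frequency: ω = 2π·f = 2π·2110 = 1.326e+04 rad/s.
Step 2 — Component impedances:
  R: Z = R = 34.8 Ω
  L: Z = jωL = j·1.326e+04·0.025 = 0 + j331.4 Ω
Step 3 — Series combination: Z_total = R + L = 34.8 + j331.4 Ω = 333.3∠84.0° Ω.

Z = 34.8 + j331.4 Ω = 333.3∠84.0° Ω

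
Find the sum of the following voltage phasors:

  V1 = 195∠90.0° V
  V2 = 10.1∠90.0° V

Step 1 — Convert each phasor to rectangular form:
  V1 = 195·(cos(90.0°) + j·sin(90.0°)) = 0 + j195 V
  V2 = 10.1·(cos(90.0°) + j·sin(90.0°)) = 0 + j10.1 V
Step 2 — Sum components: V_total = 0 + j205.1 V.
Step 3 — Convert to polar: |V_total| = 205.1 V, ∠V_total = 90.0°.

V_total = 205.1∠90.0° V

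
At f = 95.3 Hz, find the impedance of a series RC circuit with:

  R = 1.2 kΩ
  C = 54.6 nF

Step 1 — Angular frequency: ω = 2π·f = 2π·95.3 = 598.8 rad/s.
Step 2 — Component impedances:
  R: Z = R = 1200 Ω
  C: Z = 1/(jωC) = -j/(ω·C) = 0 - j3.059e+04 Ω
Step 3 — Series combination: Z_total = R + C = 1200 - j3.059e+04 Ω = 3.061e+04∠-87.8° Ω.

Z = 1200 - j3.059e+04 Ω = 3.061e+04∠-87.8° Ω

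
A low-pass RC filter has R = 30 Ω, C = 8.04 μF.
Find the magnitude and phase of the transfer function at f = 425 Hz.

Step 1 — Angular frequency: ω = 2π·425 = 2670 rad/s.
Step 2 — Transfer function: H(jω) = 1/(1 + jωRC).
Step 3 — Denominator: 1 + jωRC = 1 + j·2670·30·8.04e-06 = 1 + j0.6441.
Step 4 — H = 0.7068 - j0.4552.
Step 5 — Magnitude: |H| = 0.8407 (-1.5 dB); phase: φ = -32.8°.

|H| = 0.8407 (-1.5 dB), φ = -32.8°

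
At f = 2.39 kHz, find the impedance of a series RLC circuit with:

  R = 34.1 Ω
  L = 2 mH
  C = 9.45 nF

Step 1 — Angular frequency: ω = 2π·f = 2π·2390 = 1.502e+04 rad/s.
Step 2 — Component impedances:
  R: Z = R = 34.1 Ω
  L: Z = jωL = j·1.502e+04·0.002 = 0 + j30.03 Ω
  C: Z = 1/(jωC) = -j/(ω·C) = 0 - j7047 Ω
Step 3 — Series combination: Z_total = R + L + C = 34.1 - j7017 Ω = 7017∠-89.7° Ω.

Z = 34.1 - j7017 Ω = 7017∠-89.7° Ω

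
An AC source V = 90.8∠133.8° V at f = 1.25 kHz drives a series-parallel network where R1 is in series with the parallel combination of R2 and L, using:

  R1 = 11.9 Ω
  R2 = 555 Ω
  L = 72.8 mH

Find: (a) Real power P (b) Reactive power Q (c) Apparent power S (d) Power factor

Step 1 — Angular frequency: ω = 2π·f = 2π·1250 = 7854 rad/s.
Step 2 — Component impedances:
  R1: Z = R = 11.9 Ω
  R2: Z = R = 555 Ω
  L: Z = jωL = j·7854·0.0728 = 0 + j571.8 Ω
Step 3 — Parallel branch: R2 || L = 1/(1/R2 + 1/L) = 285.8 + j277.4 Ω.
Step 4 — Series with R1: Z_total = R1 + (R2 || L) = 297.7 + j277.4 Ω = 406.9∠43.0° Ω.
Step 5 — Source phasor: V = 90.8∠133.8° V = -62.85 + j65.54 V.
Step 6 — Current: I = V / Z = -0.003194 + j0.2231 A = 0.2232∠90.8° A.
Step 7 — Complex power: S = V·I* = 14.82 + j13.81 VA.
Step 8 — Real power: P = Re(S) = 14.82 W.
Step 9 — Reactive power: Q = Im(S) = 13.81 VAR.
Step 10 — Apparent power: |S| = 20.26 VA.
Step 11 — Power factor: PF = P/|S| = 0.7316 (lagging).

(a) P = 14.82 W  (b) Q = 13.81 VAR  (c) S = 20.26 VA  (d) PF = 0.7316 (lagging)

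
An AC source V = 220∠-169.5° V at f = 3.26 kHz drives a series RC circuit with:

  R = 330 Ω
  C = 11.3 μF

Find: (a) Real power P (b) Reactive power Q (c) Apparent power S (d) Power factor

Step 1 — Angular frequency: ω = 2π·f = 2π·3260 = 2.048e+04 rad/s.
Step 2 — Component impedances:
  R: Z = R = 330 Ω
  C: Z = 1/(jωC) = -j/(ω·C) = 0 - j4.32 Ω
Step 3 — Series combination: Z_total = R + C = 330 - j4.32 Ω = 330∠-0.8° Ω.
Step 4 — Source phasor: V = 220∠-169.5° V = -216.3 - j40.09 V.
Step 5 — Current: I = V / Z = -0.6538 - j0.13 A = 0.6666∠-168.7° A.
Step 6 — Complex power: S = V·I* = 146.6 - j1.92 VA.
Step 7 — Real power: P = Re(S) = 146.6 W.
Step 8 — Reactive power: Q = Im(S) = -1.92 VAR.
Step 9 — Apparent power: |S| = 146.7 VA.
Step 10 — Power factor: PF = P/|S| = 0.9999 (leading).

(a) P = 146.6 W  (b) Q = -1.92 VAR  (c) S = 146.7 VA  (d) PF = 0.9999 (leading)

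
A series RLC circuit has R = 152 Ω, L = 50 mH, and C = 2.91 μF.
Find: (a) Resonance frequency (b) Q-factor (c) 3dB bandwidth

Step 1 — Resonance: ω₀ = 1/√(LC) = 1/√(0.05·2.91e-06) = 2622 rad/s.
Step 2 — f₀ = ω₀/(2π) = 417.2 Hz.
Step 3 — Series Q: Q = ω₀L/R = 2622·0.05/152 = 0.8624.
Step 4 — Bandwidth: Δω = ω₀/Q = 3040 rad/s; BW = Δω/(2π) = 483.8 Hz.

(a) f₀ = 417.2 Hz  (b) Q = 0.8624  (c) BW = 483.8 Hz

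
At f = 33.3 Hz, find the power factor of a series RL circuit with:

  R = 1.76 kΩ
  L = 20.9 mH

Step 1 — Angular frequency: ω = 2π·f = 2π·33.3 = 209.2 rad/s.
Step 2 — Component impedances:
  R: Z = R = 1760 Ω
  L: Z = jωL = j·209.2·0.0209 = 0 + j4.373 Ω
Step 3 — Series combination: Z_total = R + L = 1760 + j4.373 Ω = 1760∠0.1° Ω.
Step 4 — Power factor: PF = cos(φ) = Re(Z)/|Z| = 1760/1760 = 1.
Step 5 — Type: Im(Z) = 4.373 ⇒ lagging (phase φ = 0.1°).

PF = 1 (lagging, φ = 0.1°)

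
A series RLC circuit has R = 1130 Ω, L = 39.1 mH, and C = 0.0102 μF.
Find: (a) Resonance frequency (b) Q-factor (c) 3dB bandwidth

Step 1 — Resonance: ω₀ = 1/√(LC) = 1/√(0.0391·1.02e-08) = 5.007e+04 rad/s.
Step 2 — f₀ = ω₀/(2π) = 7970 Hz.
Step 3 — Series Q: Q = ω₀L/R = 5.007e+04·0.0391/1130 = 1.733.
Step 4 — Bandwidth: Δω = ω₀/Q = 2.89e+04 rad/s; BW = Δω/(2π) = 4600 Hz.

(a) f₀ = 7970 Hz  (b) Q = 1.733  (c) BW = 4600 Hz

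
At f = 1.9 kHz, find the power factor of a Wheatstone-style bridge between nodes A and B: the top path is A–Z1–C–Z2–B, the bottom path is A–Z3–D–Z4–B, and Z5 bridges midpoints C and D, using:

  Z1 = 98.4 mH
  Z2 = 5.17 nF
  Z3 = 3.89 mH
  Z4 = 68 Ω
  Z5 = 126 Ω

Step 1 — Angular frequency: ω = 2π·f = 2π·1900 = 1.194e+04 rad/s.
Step 2 — Component impedances:
  Z1: Z = jωL = j·1.194e+04·0.0984 = 0 + j1175 Ω
  Z2: Z = 1/(jωC) = -j/(ω·C) = 0 - j1.62e+04 Ω
  Z3: Z = jωL = j·1.194e+04·0.00389 = 0 + j46.44 Ω
  Z4: Z = R = 68 Ω
  Z5: Z = R = 126 Ω
Step 3 — Bridge requires nodal analysis (the Z5 bridge couples midpoints C and D, so the two paths cannot be reduced to a simple series/parallel combination). Setting node B to ground and injecting 1 A at node A, the 3-node admittance system at A, C, D solves to V_A = Z_AB = 68.18 + j44.36 Ω = 81.34∠33.1° Ω.
Step 4 — Power factor: PF = cos(φ) = Re(Z)/|Z| = 68.18/81.34 = 0.8382.
Step 5 — Type: Im(Z) = 44.36 ⇒ lagging (phase φ = 33.1°).

PF = 0.8382 (lagging, φ = 33.1°)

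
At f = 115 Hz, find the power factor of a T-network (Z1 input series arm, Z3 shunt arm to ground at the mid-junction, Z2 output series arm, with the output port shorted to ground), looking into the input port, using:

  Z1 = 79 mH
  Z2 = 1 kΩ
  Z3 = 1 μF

Step 1 — Angular frequency: ω = 2π·f = 2π·115 = 722.6 rad/s.
Step 2 — Component impedances:
  Z1: Z = jωL = j·722.6·0.079 = 0 + j57.08 Ω
  Z2: Z = R = 1000 Ω
  Z3: Z = 1/(jωC) = -j/(ω·C) = 0 - j1384 Ω
Step 3 — With the output port shorted to ground, the output series arm Z2 runs from the junction to ground; the shunt arm Z3 also runs from the junction to ground. They appear in parallel: Z3 || Z2 = 657 - j474.7 Ω.
Step 4 — Series with input arm Z1: Z_in = Z1 + (Z3 || Z2) = 657 - j417.6 Ω = 778.5∠-32.4° Ω.
Step 5 — Power factor: PF = cos(φ) = Re(Z)/|Z| = 657/778.5 = 0.8439.
Step 6 — Type: Im(Z) = -417.6 ⇒ leading (phase φ = -32.4°).

PF = 0.8439 (leading, φ = -32.4°)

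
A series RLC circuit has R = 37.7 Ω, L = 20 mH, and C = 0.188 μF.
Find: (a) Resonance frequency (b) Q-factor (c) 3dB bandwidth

Step 1 — Resonance: ω₀ = 1/√(LC) = 1/√(0.02·1.88e-07) = 1.631e+04 rad/s.
Step 2 — f₀ = ω₀/(2π) = 2596 Hz.
Step 3 — Series Q: Q = ω₀L/R = 1.631e+04·0.02/37.7 = 8.652.
Step 4 — Bandwidth: Δω = ω₀/Q = 1885 rad/s; BW = Δω/(2π) = 300 Hz.

(a) f₀ = 2596 Hz  (b) Q = 8.652  (c) BW = 300 Hz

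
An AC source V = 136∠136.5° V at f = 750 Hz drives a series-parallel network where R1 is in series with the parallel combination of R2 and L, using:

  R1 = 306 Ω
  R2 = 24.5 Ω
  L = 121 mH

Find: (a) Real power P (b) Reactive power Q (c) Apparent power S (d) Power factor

Step 1 — Angular frequency: ω = 2π·f = 2π·750 = 4712 rad/s.
Step 2 — Component impedances:
  R1: Z = R = 306 Ω
  R2: Z = R = 24.5 Ω
  L: Z = jωL = j·4712·0.121 = 0 + j570.2 Ω
Step 3 — Parallel branch: R2 || L = 1/(1/R2 + 1/L) = 24.45 + j1.051 Ω.
Step 4 — Series with R1: Z_total = R1 + (R2 || L) = 330.5 + j1.051 Ω = 330.5∠0.2° Ω.
Step 5 — Source phasor: V = 136∠136.5° V = -98.65 + j93.62 V.
Step 6 — Current: I = V / Z = -0.2976 + j0.2842 A = 0.4116∠136.3° A.
Step 7 — Complex power: S = V·I* = 55.97 + j0.178 VA.
Step 8 — Real power: P = Re(S) = 55.97 W.
Step 9 — Reactive power: Q = Im(S) = 0.178 VAR.
Step 10 — Apparent power: |S| = 55.97 VA.
Step 11 — Power factor: PF = P/|S| = 1 (lagging).

(a) P = 55.97 W  (b) Q = 0.178 VAR  (c) S = 55.97 VA  (d) PF = 1 (lagging)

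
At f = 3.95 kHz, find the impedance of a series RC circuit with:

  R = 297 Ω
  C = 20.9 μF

Step 1 — Angular frequency: ω = 2π·f = 2π·3950 = 2.482e+04 rad/s.
Step 2 — Component impedances:
  R: Z = R = 297 Ω
  C: Z = 1/(jωC) = -j/(ω·C) = 0 - j1.928 Ω
Step 3 — Series combination: Z_total = R + C = 297 - j1.928 Ω = 297∠-0.4° Ω.

Z = 297 - j1.928 Ω = 297∠-0.4° Ω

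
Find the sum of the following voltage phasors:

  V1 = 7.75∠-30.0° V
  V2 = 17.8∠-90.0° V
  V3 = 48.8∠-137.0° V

Step 1 — Convert each phasor to rectangular form:
  V1 = 7.75·(cos(-30.0°) + j·sin(-30.0°)) = 6.712 - j3.875 V
  V2 = 17.8·(cos(-90.0°) + j·sin(-90.0°)) = 0 - j17.8 V
  V3 = 48.8·(cos(-137.0°) + j·sin(-137.0°)) = -35.69 - j33.28 V
Step 2 — Sum components: V_total = -28.98 - j54.96 V.
Step 3 — Convert to polar: |V_total| = 62.13 V, ∠V_total = -117.8°.

V_total = 62.13∠-117.8° V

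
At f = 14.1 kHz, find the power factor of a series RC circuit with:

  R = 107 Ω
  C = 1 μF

Step 1 — Angular frequency: ω = 2π·f = 2π·1.41e+04 = 8.859e+04 rad/s.
Step 2 — Component impedances:
  R: Z = R = 107 Ω
  C: Z = 1/(jωC) = -j/(ω·C) = 0 - j11.29 Ω
Step 3 — Series combination: Z_total = R + C = 107 - j11.29 Ω = 107.6∠-6.0° Ω.
Step 4 — Power factor: PF = cos(φ) = Re(Z)/|Z| = 107/107.59 = 0.9945.
Step 5 — Type: Im(Z) = -11.29 ⇒ leading (phase φ = -6.0°).

PF = 0.9945 (leading, φ = -6.0°)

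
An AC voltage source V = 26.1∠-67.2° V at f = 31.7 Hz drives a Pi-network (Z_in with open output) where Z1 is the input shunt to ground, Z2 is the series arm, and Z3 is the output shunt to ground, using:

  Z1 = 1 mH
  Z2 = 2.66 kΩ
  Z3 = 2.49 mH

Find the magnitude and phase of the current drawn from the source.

Step 1 — Angular frequency: ω = 2π·f = 2π·31.7 = 199.2 rad/s.
Step 2 — Component impedances:
  Z1: Z = jωL = j·199.2·0.001 = 0 + j0.1992 Ω
  Z2: Z = R = 2660 Ω
  Z3: Z = jωL = j·199.2·0.00249 = 0 + j0.496 Ω
Step 3 — With open output, the series arm Z2 and the output shunt Z3 appear in series to ground: Z2 + Z3 = 2660 + j0.496 Ω.
Step 4 — Parallel with input shunt Z1: Z_in = Z1 || (Z2 + Z3) = 1.491e-05 + j0.1992 Ω = 0.1992∠90.0° Ω.
Step 5 — Source phasor: V = 26.1∠-67.2° V = 10.11 - j24.06 V.
Step 6 — Ohm's law: I = V / Z_total = (10.11 - j24.06) / (1.491e-05 + j0.1992) = -120.8 - j50.79 A.
Step 7 — Convert to polar: |I| = 131 A, ∠I = -157.2°.

I = 131∠-157.2° A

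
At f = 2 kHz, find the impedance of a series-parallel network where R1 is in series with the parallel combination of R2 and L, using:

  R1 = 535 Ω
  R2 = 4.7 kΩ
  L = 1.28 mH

Step 1 — Angular frequency: ω = 2π·f = 2π·2000 = 1.257e+04 rad/s.
Step 2 — Component impedances:
  R1: Z = R = 535 Ω
  R2: Z = R = 4700 Ω
  L: Z = jωL = j·1.257e+04·0.00128 = 0 + j16.08 Ω
Step 3 — Parallel branch: R2 || L = 1/(1/R2 + 1/L) = 0.05505 + j16.08 Ω.
Step 4 — Series with R1: Z_total = R1 + (R2 || L) = 535.1 + j16.08 Ω = 535.3∠1.7° Ω.

Z = 535.1 + j16.08 Ω = 535.3∠1.7° Ω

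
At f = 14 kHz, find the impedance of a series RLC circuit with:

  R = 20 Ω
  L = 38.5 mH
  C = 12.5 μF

Step 1 — Angular frequency: ω = 2π·f = 2π·1.4e+04 = 8.796e+04 rad/s.
Step 2 — Component impedances:
  R: Z = R = 20 Ω
  L: Z = jωL = j·8.796e+04·0.0385 = 0 + j3387 Ω
  C: Z = 1/(jωC) = -j/(ω·C) = 0 - j0.9095 Ω
Step 3 — Series combination: Z_total = R + L + C = 20 + j3386 Ω = 3386∠89.7° Ω.

Z = 20 + j3386 Ω = 3386∠89.7° Ω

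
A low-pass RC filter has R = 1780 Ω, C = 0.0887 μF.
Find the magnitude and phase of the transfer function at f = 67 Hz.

Step 1 — Angular frequency: ω = 2π·67 = 421 rad/s.
Step 2 — Transfer function: H(jω) = 1/(1 + jωRC).
Step 3 — Denominator: 1 + jωRC = 1 + j·421·1780·8.87e-08 = 1 + j0.06647.
Step 4 — H = 0.9956 - j0.06617.
Step 5 — Magnitude: |H| = 0.9978 (-0.0 dB); phase: φ = -3.8°.

|H| = 0.9978 (-0.0 dB), φ = -3.8°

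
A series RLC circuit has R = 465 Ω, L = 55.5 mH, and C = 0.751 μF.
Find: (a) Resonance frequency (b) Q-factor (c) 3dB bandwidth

Step 1 — Resonance condition Im(Z)=0 gives ω₀ = 1/√(LC).
Step 2 — ω₀ = 1/√(0.0555·7.51e-07) = 4898 rad/s.
Step 3 — f₀ = ω₀/(2π) = 779.6 Hz.
Step 4 — Series Q: Q = ω₀L/R = 4898·0.0555/465 = 0.5846.
Step 5 — 3dB bandwidth: Δω = ω₀/Q = 8378 rad/s; BW = Δω/(2π) = 1333 Hz.

(a) f₀ = 779.6 Hz  (b) Q = 0.5846  (c) BW = 1333 Hz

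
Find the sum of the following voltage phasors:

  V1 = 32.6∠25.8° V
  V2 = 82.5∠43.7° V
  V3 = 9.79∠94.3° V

Step 1 — Convert each phasor to rectangular form:
  V1 = 32.6·(cos(25.8°) + j·sin(25.8°)) = 29.35 + j14.19 V
  V2 = 82.5·(cos(43.7°) + j·sin(43.7°)) = 59.64 + j57 V
  V3 = 9.79·(cos(94.3°) + j·sin(94.3°)) = -0.734 + j9.762 V
Step 2 — Sum components: V_total = 88.26 + j80.95 V.
Step 3 — Convert to polar: |V_total| = 119.8 V, ∠V_total = 42.5°.

V_total = 119.8∠42.5° V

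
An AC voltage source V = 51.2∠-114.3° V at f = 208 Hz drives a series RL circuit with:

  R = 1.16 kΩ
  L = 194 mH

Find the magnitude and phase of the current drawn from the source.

Step 1 — Angular frequency: ω = 2π·f = 2π·208 = 1307 rad/s.
Step 2 — Component impedances:
  R: Z = R = 1160 Ω
  L: Z = jωL = j·1307·0.194 = 0 + j253.5 Ω
Step 3 — Series combination: Z_total = R + L = 1160 + j253.5 Ω = 1187∠12.3° Ω.
Step 4 — Source phasor: V = 51.2∠-114.3° V = -21.07 - j46.66 V.
Step 5 — Ohm's law: I = V / Z_total = (-21.07 - j46.66) / (1160 + j253.5) = -0.02573 - j0.0346 A.
Step 6 — Convert to polar: |I| = 0.04312 A, ∠I = -126.6°.

I = 0.04312∠-126.6° A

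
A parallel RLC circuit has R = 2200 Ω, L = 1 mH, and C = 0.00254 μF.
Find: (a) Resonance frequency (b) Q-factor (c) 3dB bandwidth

Step 1 — Resonance: ω₀ = 1/√(LC) = 1/√(0.001·2.54e-09) = 6.275e+05 rad/s.
Step 2 — f₀ = ω₀/(2π) = 9.986e+04 Hz.
Step 3 — Parallel Q: Q = R/(ω₀L) = 2200/(6.275e+05·0.001) = 3.506.
Step 4 — Bandwidth: Δω = ω₀/Q = 1.79e+05 rad/s; BW = Δω/(2π) = 2.848e+04 Hz.

(a) f₀ = 9.986e+04 Hz  (b) Q = 3.506  (c) BW = 2.848e+04 Hz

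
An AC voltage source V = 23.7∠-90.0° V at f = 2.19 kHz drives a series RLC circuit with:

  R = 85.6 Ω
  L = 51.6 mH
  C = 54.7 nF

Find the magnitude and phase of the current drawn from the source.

Step 1 — Angular frequency: ω = 2π·f = 2π·2190 = 1.376e+04 rad/s.
Step 2 — Component impedances:
  R: Z = R = 85.6 Ω
  L: Z = jωL = j·1.376e+04·0.0516 = 0 + j710 Ω
  C: Z = 1/(jωC) = -j/(ω·C) = 0 - j1329 Ω
Step 3 — Series combination: Z_total = R + L + C = 85.6 - j618.6 Ω = 624.5∠-82.1° Ω.
Step 4 — Source phasor: V = 23.7∠-90.0° V = 0 - j23.7 V.
Step 5 — Ohm's law: I = V / Z_total = (0 - j23.7) / (85.6 - j618.6) = 0.03759 - j0.005203 A.
Step 6 — Convert to polar: |I| = 0.03795 A, ∠I = -7.9°.

I = 0.03795∠-7.9° A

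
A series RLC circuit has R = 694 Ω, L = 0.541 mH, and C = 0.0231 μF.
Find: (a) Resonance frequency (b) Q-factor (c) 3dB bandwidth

Step 1 — Resonance: ω₀ = 1/√(LC) = 1/√(0.000541·2.31e-08) = 2.829e+05 rad/s.
Step 2 — f₀ = ω₀/(2π) = 4.502e+04 Hz.
Step 3 — Series Q: Q = ω₀L/R = 2.829e+05·0.000541/694 = 0.2205.
Step 4 — Bandwidth: Δω = ω₀/Q = 1.283e+06 rad/s; BW = Δω/(2π) = 2.042e+05 Hz.

(a) f₀ = 4.502e+04 Hz  (b) Q = 0.2205  (c) BW = 2.042e+05 Hz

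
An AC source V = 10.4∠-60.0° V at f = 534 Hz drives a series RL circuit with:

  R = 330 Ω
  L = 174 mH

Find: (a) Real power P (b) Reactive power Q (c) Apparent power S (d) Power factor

Step 1 — Angular frequency: ω = 2π·f = 2π·534 = 3355 rad/s.
Step 2 — Component impedances:
  R: Z = R = 330 Ω
  L: Z = jωL = j·3355·0.174 = 0 + j583.8 Ω
Step 3 — Series combination: Z_total = R + L = 330 + j583.8 Ω = 670.6∠60.5° Ω.
Step 4 — Source phasor: V = 10.4∠-60.0° V = 5.2 - j9.007 V.
Step 5 — Current: I = V / Z = -0.007876 - j0.01336 A = 0.01551∠-120.5° A.
Step 6 — Complex power: S = V·I* = 0.07936 + j0.1404 VA.
Step 7 — Real power: P = Re(S) = 0.07936 W.
Step 8 — Reactive power: Q = Im(S) = 0.1404 VAR.
Step 9 — Apparent power: |S| = 0.1613 VA.
Step 10 — Power factor: PF = P/|S| = 0.4921 (lagging).

(a) P = 0.07936 W  (b) Q = 0.1404 VAR  (c) S = 0.1613 VA  (d) PF = 0.4921 (lagging)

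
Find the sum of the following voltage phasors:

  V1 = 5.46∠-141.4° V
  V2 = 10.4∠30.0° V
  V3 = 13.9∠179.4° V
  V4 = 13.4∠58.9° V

Step 1 — Convert each phasor to rectangular form:
  V1 = 5.46·(cos(-141.4°) + j·sin(-141.4°)) = -4.267 - j3.406 V
  V2 = 10.4·(cos(30.0°) + j·sin(30.0°)) = 9.007 + j5.2 V
  V3 = 13.9·(cos(179.4°) + j·sin(179.4°)) = -13.9 + j0.1456 V
  V4 = 13.4·(cos(58.9°) + j·sin(58.9°)) = 6.922 + j11.47 V
Step 2 — Sum components: V_total = -2.238 + j13.41 V.
Step 3 — Convert to polar: |V_total| = 13.6 V, ∠V_total = 99.5°.

V_total = 13.6∠99.5° V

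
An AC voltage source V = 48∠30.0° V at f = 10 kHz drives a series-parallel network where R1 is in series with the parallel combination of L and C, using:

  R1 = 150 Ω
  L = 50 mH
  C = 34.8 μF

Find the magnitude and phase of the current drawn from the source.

Step 1 — Angular frequency: ω = 2π·f = 2π·1e+04 = 6.283e+04 rad/s.
Step 2 — Component impedances:
  R1: Z = R = 150 Ω
  L: Z = jωL = j·6.283e+04·0.05 = 0 + j3142 Ω
  C: Z = 1/(jωC) = -j/(ω·C) = 0 - j0.4573 Ω
Step 3 — Parallel branch: L || C = 1/(1/L + 1/C) = 0 - j0.4574 Ω.
Step 4 — Series with R1: Z_total = R1 + (L || C) = 150 - j0.4574 Ω = 150∠-0.2° Ω.
Step 5 — Source phasor: V = 48∠30.0° V = 41.57 + j24 V.
Step 6 — Ohm's law: I = V / Z_total = (41.57 + j24) / (150 - j0.4574) = 0.2766 + j0.1608 A.
Step 7 — Convert to polar: |I| = 0.32 A, ∠I = 30.2°.

I = 0.32∠30.2° A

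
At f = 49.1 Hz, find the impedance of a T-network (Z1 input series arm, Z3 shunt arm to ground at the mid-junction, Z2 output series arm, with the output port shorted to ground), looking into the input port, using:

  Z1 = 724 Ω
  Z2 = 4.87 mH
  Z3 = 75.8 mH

Step 1 — Angular frequency: ω = 2π·f = 2π·49.1 = 308.5 rad/s.
Step 2 — Component impedances:
  Z1: Z = R = 724 Ω
  Z2: Z = jωL = j·308.5·0.00487 = 0 + j1.502 Ω
  Z3: Z = jωL = j·308.5·0.0758 = 0 + j23.38 Ω
Step 3 — With the output port shorted to ground, the output series arm Z2 runs from the junction to ground; the shunt arm Z3 also runs from the junction to ground. They appear in parallel: Z3 || Z2 = 0 + j1.412 Ω.
Step 4 — Series with input arm Z1: Z_in = Z1 + (Z3 || Z2) = 724 + j1.412 Ω = 724∠0.1° Ω.

Z = 724 + j1.412 Ω = 724∠0.1° Ω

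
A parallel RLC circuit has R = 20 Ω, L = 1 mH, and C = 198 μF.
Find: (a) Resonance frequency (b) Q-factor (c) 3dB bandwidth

Step 1 — Resonance: ω₀ = 1/√(LC) = 1/√(0.001·0.000198) = 2247 rad/s.
Step 2 — f₀ = ω₀/(2π) = 357.7 Hz.
Step 3 — Parallel Q: Q = R/(ω₀L) = 20/(2247·0.001) = 8.899.
Step 4 — Bandwidth: Δω = ω₀/Q = 252.5 rad/s; BW = Δω/(2π) = 40.19 Hz.

(a) f₀ = 357.7 Hz  (b) Q = 8.899  (c) BW = 40.19 Hz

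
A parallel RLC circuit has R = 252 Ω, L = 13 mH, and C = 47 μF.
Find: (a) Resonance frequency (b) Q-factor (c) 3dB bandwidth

Step 1 — Resonance: ω₀ = 1/√(LC) = 1/√(0.013·4.7e-05) = 1279 rad/s.
Step 2 — f₀ = ω₀/(2π) = 203.6 Hz.
Step 3 — Parallel Q: Q = R/(ω₀L) = 252/(1279·0.013) = 15.15.
Step 4 — Bandwidth: Δω = ω₀/Q = 84.43 rad/s; BW = Δω/(2π) = 13.44 Hz.

(a) f₀ = 203.6 Hz  (b) Q = 15.15  (c) BW = 13.44 Hz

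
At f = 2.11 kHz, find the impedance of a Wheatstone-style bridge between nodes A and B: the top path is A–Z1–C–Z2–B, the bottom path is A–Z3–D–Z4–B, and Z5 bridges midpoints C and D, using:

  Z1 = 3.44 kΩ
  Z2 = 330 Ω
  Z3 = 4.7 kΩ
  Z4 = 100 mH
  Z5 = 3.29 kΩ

Step 1 — Angular frequency: ω = 2π·f = 2π·2110 = 1.326e+04 rad/s.
Step 2 — Component impedances:
  Z1: Z = R = 3440 Ω
  Z2: Z = R = 330 Ω
  Z3: Z = R = 4700 Ω
  Z4: Z = jωL = j·1.326e+04·0.1 = 0 + j1326 Ω
  Z5: Z = R = 3290 Ω
Step 3 — Bridge requires nodal analysis (the Z5 bridge couples midpoints C and D, so the two paths cannot be reduced to a simple series/parallel combination). Setting node B to ground and injecting 1 A at node A, the 3-node admittance system at A, C, D solves to V_A = Z_AB = 2211 + j259.5 Ω = 2227∠6.7° Ω.

Z = 2211 + j259.5 Ω = 2227∠6.7° Ω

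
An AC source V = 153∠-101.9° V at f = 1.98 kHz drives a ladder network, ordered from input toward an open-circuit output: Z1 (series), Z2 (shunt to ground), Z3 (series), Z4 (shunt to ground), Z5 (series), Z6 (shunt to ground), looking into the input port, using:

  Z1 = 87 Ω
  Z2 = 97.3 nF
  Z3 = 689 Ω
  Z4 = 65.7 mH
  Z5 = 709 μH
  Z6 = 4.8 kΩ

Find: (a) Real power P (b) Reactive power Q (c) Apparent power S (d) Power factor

Step 1 — Angular frequency: ω = 2π·f = 2π·1980 = 1.244e+04 rad/s.
Step 2 — Component impedances:
  Z1: Z = R = 87 Ω
  Z2: Z = 1/(jωC) = -j/(ω·C) = 0 - j826.1 Ω
  Z3: Z = R = 689 Ω
  Z4: Z = jωL = j·1.244e+04·0.0657 = 0 + j817.4 Ω
  Z5: Z = jωL = j·1.244e+04·0.000709 = 0 + j8.82 Ω
  Z6: Z = R = 4800 Ω
Step 3 — Ladder network (open output): work backward from the far end, alternating series and parallel combinations. Z_in = 913.8 - j794 Ω = 1211∠-41.0° Ω.
Step 4 — Source phasor: V = 153∠-101.9° V = -31.55 - j149.7 V.
Step 5 — Current: I = V / Z = 0.06144 - j0.1104 A = 0.1264∠-60.9° A.
Step 6 — Complex power: S = V·I* = 14.6 - j12.68 VA.
Step 7 — Real power: P = Re(S) = 14.6 W.
Step 8 — Reactive power: Q = Im(S) = -12.68 VAR.
Step 9 — Apparent power: |S| = 19.34 VA.
Step 10 — Power factor: PF = P/|S| = 0.7549 (leading).

(a) P = 14.6 W  (b) Q = -12.68 VAR  (c) S = 19.34 VA  (d) PF = 0.7549 (leading)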